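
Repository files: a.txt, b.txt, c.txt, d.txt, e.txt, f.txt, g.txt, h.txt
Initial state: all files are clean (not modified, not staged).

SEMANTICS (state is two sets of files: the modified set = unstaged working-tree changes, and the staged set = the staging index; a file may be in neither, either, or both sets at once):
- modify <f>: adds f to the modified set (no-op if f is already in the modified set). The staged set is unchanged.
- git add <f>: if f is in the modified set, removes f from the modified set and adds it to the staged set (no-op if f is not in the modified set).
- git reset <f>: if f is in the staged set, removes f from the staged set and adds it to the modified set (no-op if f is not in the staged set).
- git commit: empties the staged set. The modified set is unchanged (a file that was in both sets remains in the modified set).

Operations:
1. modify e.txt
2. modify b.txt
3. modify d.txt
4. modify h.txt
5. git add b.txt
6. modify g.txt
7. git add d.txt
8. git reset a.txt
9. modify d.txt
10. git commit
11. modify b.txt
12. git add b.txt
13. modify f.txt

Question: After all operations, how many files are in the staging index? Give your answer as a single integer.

Answer: 1

Derivation:
After op 1 (modify e.txt): modified={e.txt} staged={none}
After op 2 (modify b.txt): modified={b.txt, e.txt} staged={none}
After op 3 (modify d.txt): modified={b.txt, d.txt, e.txt} staged={none}
After op 4 (modify h.txt): modified={b.txt, d.txt, e.txt, h.txt} staged={none}
After op 5 (git add b.txt): modified={d.txt, e.txt, h.txt} staged={b.txt}
After op 6 (modify g.txt): modified={d.txt, e.txt, g.txt, h.txt} staged={b.txt}
After op 7 (git add d.txt): modified={e.txt, g.txt, h.txt} staged={b.txt, d.txt}
After op 8 (git reset a.txt): modified={e.txt, g.txt, h.txt} staged={b.txt, d.txt}
After op 9 (modify d.txt): modified={d.txt, e.txt, g.txt, h.txt} staged={b.txt, d.txt}
After op 10 (git commit): modified={d.txt, e.txt, g.txt, h.txt} staged={none}
After op 11 (modify b.txt): modified={b.txt, d.txt, e.txt, g.txt, h.txt} staged={none}
After op 12 (git add b.txt): modified={d.txt, e.txt, g.txt, h.txt} staged={b.txt}
After op 13 (modify f.txt): modified={d.txt, e.txt, f.txt, g.txt, h.txt} staged={b.txt}
Final staged set: {b.txt} -> count=1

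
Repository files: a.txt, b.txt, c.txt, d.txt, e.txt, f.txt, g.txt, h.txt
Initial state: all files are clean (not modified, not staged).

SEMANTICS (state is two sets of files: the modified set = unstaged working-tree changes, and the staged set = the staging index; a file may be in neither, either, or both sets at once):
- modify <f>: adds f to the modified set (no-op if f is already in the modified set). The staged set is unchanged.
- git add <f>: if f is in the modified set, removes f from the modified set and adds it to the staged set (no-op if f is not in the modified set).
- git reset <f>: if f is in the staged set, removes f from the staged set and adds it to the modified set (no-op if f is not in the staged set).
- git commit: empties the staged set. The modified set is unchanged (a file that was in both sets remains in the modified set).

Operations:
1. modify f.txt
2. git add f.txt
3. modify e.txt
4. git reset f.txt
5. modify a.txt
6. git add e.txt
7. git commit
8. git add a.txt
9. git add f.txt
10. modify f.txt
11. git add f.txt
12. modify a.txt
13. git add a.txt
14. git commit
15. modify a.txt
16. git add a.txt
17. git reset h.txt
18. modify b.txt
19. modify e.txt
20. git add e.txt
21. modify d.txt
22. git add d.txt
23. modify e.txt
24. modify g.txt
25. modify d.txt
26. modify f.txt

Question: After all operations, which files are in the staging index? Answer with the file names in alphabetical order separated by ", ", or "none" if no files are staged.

Answer: a.txt, d.txt, e.txt

Derivation:
After op 1 (modify f.txt): modified={f.txt} staged={none}
After op 2 (git add f.txt): modified={none} staged={f.txt}
After op 3 (modify e.txt): modified={e.txt} staged={f.txt}
After op 4 (git reset f.txt): modified={e.txt, f.txt} staged={none}
After op 5 (modify a.txt): modified={a.txt, e.txt, f.txt} staged={none}
After op 6 (git add e.txt): modified={a.txt, f.txt} staged={e.txt}
After op 7 (git commit): modified={a.txt, f.txt} staged={none}
After op 8 (git add a.txt): modified={f.txt} staged={a.txt}
After op 9 (git add f.txt): modified={none} staged={a.txt, f.txt}
After op 10 (modify f.txt): modified={f.txt} staged={a.txt, f.txt}
After op 11 (git add f.txt): modified={none} staged={a.txt, f.txt}
After op 12 (modify a.txt): modified={a.txt} staged={a.txt, f.txt}
After op 13 (git add a.txt): modified={none} staged={a.txt, f.txt}
After op 14 (git commit): modified={none} staged={none}
After op 15 (modify a.txt): modified={a.txt} staged={none}
After op 16 (git add a.txt): modified={none} staged={a.txt}
After op 17 (git reset h.txt): modified={none} staged={a.txt}
After op 18 (modify b.txt): modified={b.txt} staged={a.txt}
After op 19 (modify e.txt): modified={b.txt, e.txt} staged={a.txt}
After op 20 (git add e.txt): modified={b.txt} staged={a.txt, e.txt}
After op 21 (modify d.txt): modified={b.txt, d.txt} staged={a.txt, e.txt}
After op 22 (git add d.txt): modified={b.txt} staged={a.txt, d.txt, e.txt}
After op 23 (modify e.txt): modified={b.txt, e.txt} staged={a.txt, d.txt, e.txt}
After op 24 (modify g.txt): modified={b.txt, e.txt, g.txt} staged={a.txt, d.txt, e.txt}
After op 25 (modify d.txt): modified={b.txt, d.txt, e.txt, g.txt} staged={a.txt, d.txt, e.txt}
After op 26 (modify f.txt): modified={b.txt, d.txt, e.txt, f.txt, g.txt} staged={a.txt, d.txt, e.txt}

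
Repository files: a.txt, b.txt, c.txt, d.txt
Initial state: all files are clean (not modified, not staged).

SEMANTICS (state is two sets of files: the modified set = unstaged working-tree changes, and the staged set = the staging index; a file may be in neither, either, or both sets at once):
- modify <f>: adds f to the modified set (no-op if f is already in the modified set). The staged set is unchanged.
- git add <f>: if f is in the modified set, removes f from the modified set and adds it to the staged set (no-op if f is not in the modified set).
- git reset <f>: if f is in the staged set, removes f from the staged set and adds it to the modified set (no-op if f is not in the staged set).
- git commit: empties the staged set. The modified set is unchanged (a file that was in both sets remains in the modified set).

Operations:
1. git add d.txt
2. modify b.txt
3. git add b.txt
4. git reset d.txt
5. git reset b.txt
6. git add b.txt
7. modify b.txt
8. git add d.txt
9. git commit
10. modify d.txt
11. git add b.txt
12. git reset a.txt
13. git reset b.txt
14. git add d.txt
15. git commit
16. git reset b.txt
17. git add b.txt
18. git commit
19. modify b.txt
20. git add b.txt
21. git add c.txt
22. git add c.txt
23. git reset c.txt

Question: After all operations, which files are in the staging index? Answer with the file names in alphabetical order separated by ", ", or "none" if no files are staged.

After op 1 (git add d.txt): modified={none} staged={none}
After op 2 (modify b.txt): modified={b.txt} staged={none}
After op 3 (git add b.txt): modified={none} staged={b.txt}
After op 4 (git reset d.txt): modified={none} staged={b.txt}
After op 5 (git reset b.txt): modified={b.txt} staged={none}
After op 6 (git add b.txt): modified={none} staged={b.txt}
After op 7 (modify b.txt): modified={b.txt} staged={b.txt}
After op 8 (git add d.txt): modified={b.txt} staged={b.txt}
After op 9 (git commit): modified={b.txt} staged={none}
After op 10 (modify d.txt): modified={b.txt, d.txt} staged={none}
After op 11 (git add b.txt): modified={d.txt} staged={b.txt}
After op 12 (git reset a.txt): modified={d.txt} staged={b.txt}
After op 13 (git reset b.txt): modified={b.txt, d.txt} staged={none}
After op 14 (git add d.txt): modified={b.txt} staged={d.txt}
After op 15 (git commit): modified={b.txt} staged={none}
After op 16 (git reset b.txt): modified={b.txt} staged={none}
After op 17 (git add b.txt): modified={none} staged={b.txt}
After op 18 (git commit): modified={none} staged={none}
After op 19 (modify b.txt): modified={b.txt} staged={none}
After op 20 (git add b.txt): modified={none} staged={b.txt}
After op 21 (git add c.txt): modified={none} staged={b.txt}
After op 22 (git add c.txt): modified={none} staged={b.txt}
After op 23 (git reset c.txt): modified={none} staged={b.txt}

Answer: b.txt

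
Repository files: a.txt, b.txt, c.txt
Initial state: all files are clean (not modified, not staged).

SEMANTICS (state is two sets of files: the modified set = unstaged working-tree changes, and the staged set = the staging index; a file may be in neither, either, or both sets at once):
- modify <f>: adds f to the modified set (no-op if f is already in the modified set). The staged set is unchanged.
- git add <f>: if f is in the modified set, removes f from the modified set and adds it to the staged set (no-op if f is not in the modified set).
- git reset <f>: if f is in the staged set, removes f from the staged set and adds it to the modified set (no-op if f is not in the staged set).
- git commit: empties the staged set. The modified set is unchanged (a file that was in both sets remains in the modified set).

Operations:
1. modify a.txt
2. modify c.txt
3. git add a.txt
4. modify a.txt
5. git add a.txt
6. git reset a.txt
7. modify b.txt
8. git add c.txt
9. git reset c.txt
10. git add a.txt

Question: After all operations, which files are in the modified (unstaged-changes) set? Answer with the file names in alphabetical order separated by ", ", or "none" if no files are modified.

After op 1 (modify a.txt): modified={a.txt} staged={none}
After op 2 (modify c.txt): modified={a.txt, c.txt} staged={none}
After op 3 (git add a.txt): modified={c.txt} staged={a.txt}
After op 4 (modify a.txt): modified={a.txt, c.txt} staged={a.txt}
After op 5 (git add a.txt): modified={c.txt} staged={a.txt}
After op 6 (git reset a.txt): modified={a.txt, c.txt} staged={none}
After op 7 (modify b.txt): modified={a.txt, b.txt, c.txt} staged={none}
After op 8 (git add c.txt): modified={a.txt, b.txt} staged={c.txt}
After op 9 (git reset c.txt): modified={a.txt, b.txt, c.txt} staged={none}
After op 10 (git add a.txt): modified={b.txt, c.txt} staged={a.txt}

Answer: b.txt, c.txt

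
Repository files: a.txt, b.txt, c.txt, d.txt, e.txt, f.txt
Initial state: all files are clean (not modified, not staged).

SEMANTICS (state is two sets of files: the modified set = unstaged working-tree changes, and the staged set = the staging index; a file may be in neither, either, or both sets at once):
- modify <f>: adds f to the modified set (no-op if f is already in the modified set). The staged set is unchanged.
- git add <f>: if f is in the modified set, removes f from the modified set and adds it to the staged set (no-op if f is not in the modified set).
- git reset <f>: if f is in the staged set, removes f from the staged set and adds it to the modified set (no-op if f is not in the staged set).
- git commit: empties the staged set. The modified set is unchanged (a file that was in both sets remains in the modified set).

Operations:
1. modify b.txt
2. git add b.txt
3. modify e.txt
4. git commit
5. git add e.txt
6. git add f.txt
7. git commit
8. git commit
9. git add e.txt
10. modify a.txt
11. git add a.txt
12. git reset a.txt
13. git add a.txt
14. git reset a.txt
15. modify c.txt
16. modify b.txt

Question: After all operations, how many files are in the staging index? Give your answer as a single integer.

Answer: 0

Derivation:
After op 1 (modify b.txt): modified={b.txt} staged={none}
After op 2 (git add b.txt): modified={none} staged={b.txt}
After op 3 (modify e.txt): modified={e.txt} staged={b.txt}
After op 4 (git commit): modified={e.txt} staged={none}
After op 5 (git add e.txt): modified={none} staged={e.txt}
After op 6 (git add f.txt): modified={none} staged={e.txt}
After op 7 (git commit): modified={none} staged={none}
After op 8 (git commit): modified={none} staged={none}
After op 9 (git add e.txt): modified={none} staged={none}
After op 10 (modify a.txt): modified={a.txt} staged={none}
After op 11 (git add a.txt): modified={none} staged={a.txt}
After op 12 (git reset a.txt): modified={a.txt} staged={none}
After op 13 (git add a.txt): modified={none} staged={a.txt}
After op 14 (git reset a.txt): modified={a.txt} staged={none}
After op 15 (modify c.txt): modified={a.txt, c.txt} staged={none}
After op 16 (modify b.txt): modified={a.txt, b.txt, c.txt} staged={none}
Final staged set: {none} -> count=0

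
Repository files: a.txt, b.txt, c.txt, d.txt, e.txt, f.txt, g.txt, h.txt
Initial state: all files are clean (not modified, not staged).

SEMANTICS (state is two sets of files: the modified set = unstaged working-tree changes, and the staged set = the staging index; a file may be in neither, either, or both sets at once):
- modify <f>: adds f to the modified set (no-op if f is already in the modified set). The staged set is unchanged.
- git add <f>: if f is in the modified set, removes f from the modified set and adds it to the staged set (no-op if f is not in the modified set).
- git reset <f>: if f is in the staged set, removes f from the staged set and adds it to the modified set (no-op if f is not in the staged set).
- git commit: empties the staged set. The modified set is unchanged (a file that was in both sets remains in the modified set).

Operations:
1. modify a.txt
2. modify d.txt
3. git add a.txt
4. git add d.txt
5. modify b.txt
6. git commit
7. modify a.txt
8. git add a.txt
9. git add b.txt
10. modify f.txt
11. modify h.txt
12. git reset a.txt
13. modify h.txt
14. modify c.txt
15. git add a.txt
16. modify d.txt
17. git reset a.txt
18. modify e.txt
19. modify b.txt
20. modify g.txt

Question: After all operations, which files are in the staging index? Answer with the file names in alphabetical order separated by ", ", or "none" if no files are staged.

Answer: b.txt

Derivation:
After op 1 (modify a.txt): modified={a.txt} staged={none}
After op 2 (modify d.txt): modified={a.txt, d.txt} staged={none}
After op 3 (git add a.txt): modified={d.txt} staged={a.txt}
After op 4 (git add d.txt): modified={none} staged={a.txt, d.txt}
After op 5 (modify b.txt): modified={b.txt} staged={a.txt, d.txt}
After op 6 (git commit): modified={b.txt} staged={none}
After op 7 (modify a.txt): modified={a.txt, b.txt} staged={none}
After op 8 (git add a.txt): modified={b.txt} staged={a.txt}
After op 9 (git add b.txt): modified={none} staged={a.txt, b.txt}
After op 10 (modify f.txt): modified={f.txt} staged={a.txt, b.txt}
After op 11 (modify h.txt): modified={f.txt, h.txt} staged={a.txt, b.txt}
After op 12 (git reset a.txt): modified={a.txt, f.txt, h.txt} staged={b.txt}
After op 13 (modify h.txt): modified={a.txt, f.txt, h.txt} staged={b.txt}
After op 14 (modify c.txt): modified={a.txt, c.txt, f.txt, h.txt} staged={b.txt}
After op 15 (git add a.txt): modified={c.txt, f.txt, h.txt} staged={a.txt, b.txt}
After op 16 (modify d.txt): modified={c.txt, d.txt, f.txt, h.txt} staged={a.txt, b.txt}
After op 17 (git reset a.txt): modified={a.txt, c.txt, d.txt, f.txt, h.txt} staged={b.txt}
After op 18 (modify e.txt): modified={a.txt, c.txt, d.txt, e.txt, f.txt, h.txt} staged={b.txt}
After op 19 (modify b.txt): modified={a.txt, b.txt, c.txt, d.txt, e.txt, f.txt, h.txt} staged={b.txt}
After op 20 (modify g.txt): modified={a.txt, b.txt, c.txt, d.txt, e.txt, f.txt, g.txt, h.txt} staged={b.txt}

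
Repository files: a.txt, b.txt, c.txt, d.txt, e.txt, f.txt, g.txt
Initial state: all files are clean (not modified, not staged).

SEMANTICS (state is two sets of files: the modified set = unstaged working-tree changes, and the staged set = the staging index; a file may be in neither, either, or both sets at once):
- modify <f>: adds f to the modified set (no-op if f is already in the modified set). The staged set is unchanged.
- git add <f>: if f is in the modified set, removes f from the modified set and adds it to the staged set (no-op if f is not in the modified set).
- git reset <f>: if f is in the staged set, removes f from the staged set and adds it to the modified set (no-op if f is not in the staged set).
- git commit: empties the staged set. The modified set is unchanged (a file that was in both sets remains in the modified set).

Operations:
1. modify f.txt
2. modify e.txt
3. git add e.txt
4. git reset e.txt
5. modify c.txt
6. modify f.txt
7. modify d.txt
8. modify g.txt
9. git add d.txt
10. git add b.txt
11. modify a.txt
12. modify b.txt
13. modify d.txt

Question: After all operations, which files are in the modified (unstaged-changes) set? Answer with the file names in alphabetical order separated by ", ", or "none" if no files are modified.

After op 1 (modify f.txt): modified={f.txt} staged={none}
After op 2 (modify e.txt): modified={e.txt, f.txt} staged={none}
After op 3 (git add e.txt): modified={f.txt} staged={e.txt}
After op 4 (git reset e.txt): modified={e.txt, f.txt} staged={none}
After op 5 (modify c.txt): modified={c.txt, e.txt, f.txt} staged={none}
After op 6 (modify f.txt): modified={c.txt, e.txt, f.txt} staged={none}
After op 7 (modify d.txt): modified={c.txt, d.txt, e.txt, f.txt} staged={none}
After op 8 (modify g.txt): modified={c.txt, d.txt, e.txt, f.txt, g.txt} staged={none}
After op 9 (git add d.txt): modified={c.txt, e.txt, f.txt, g.txt} staged={d.txt}
After op 10 (git add b.txt): modified={c.txt, e.txt, f.txt, g.txt} staged={d.txt}
After op 11 (modify a.txt): modified={a.txt, c.txt, e.txt, f.txt, g.txt} staged={d.txt}
After op 12 (modify b.txt): modified={a.txt, b.txt, c.txt, e.txt, f.txt, g.txt} staged={d.txt}
After op 13 (modify d.txt): modified={a.txt, b.txt, c.txt, d.txt, e.txt, f.txt, g.txt} staged={d.txt}

Answer: a.txt, b.txt, c.txt, d.txt, e.txt, f.txt, g.txt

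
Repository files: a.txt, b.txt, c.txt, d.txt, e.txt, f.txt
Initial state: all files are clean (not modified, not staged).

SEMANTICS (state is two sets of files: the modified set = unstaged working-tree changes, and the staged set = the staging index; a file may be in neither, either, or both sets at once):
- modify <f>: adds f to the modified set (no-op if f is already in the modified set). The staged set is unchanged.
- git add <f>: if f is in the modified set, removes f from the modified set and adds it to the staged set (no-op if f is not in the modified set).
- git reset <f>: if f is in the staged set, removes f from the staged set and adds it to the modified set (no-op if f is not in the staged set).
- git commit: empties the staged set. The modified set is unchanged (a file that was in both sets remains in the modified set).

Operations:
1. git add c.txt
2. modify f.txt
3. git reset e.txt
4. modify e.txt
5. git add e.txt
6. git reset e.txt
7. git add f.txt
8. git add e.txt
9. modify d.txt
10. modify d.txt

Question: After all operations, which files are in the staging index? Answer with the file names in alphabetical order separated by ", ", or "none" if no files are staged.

Answer: e.txt, f.txt

Derivation:
After op 1 (git add c.txt): modified={none} staged={none}
After op 2 (modify f.txt): modified={f.txt} staged={none}
After op 3 (git reset e.txt): modified={f.txt} staged={none}
After op 4 (modify e.txt): modified={e.txt, f.txt} staged={none}
After op 5 (git add e.txt): modified={f.txt} staged={e.txt}
After op 6 (git reset e.txt): modified={e.txt, f.txt} staged={none}
After op 7 (git add f.txt): modified={e.txt} staged={f.txt}
After op 8 (git add e.txt): modified={none} staged={e.txt, f.txt}
After op 9 (modify d.txt): modified={d.txt} staged={e.txt, f.txt}
After op 10 (modify d.txt): modified={d.txt} staged={e.txt, f.txt}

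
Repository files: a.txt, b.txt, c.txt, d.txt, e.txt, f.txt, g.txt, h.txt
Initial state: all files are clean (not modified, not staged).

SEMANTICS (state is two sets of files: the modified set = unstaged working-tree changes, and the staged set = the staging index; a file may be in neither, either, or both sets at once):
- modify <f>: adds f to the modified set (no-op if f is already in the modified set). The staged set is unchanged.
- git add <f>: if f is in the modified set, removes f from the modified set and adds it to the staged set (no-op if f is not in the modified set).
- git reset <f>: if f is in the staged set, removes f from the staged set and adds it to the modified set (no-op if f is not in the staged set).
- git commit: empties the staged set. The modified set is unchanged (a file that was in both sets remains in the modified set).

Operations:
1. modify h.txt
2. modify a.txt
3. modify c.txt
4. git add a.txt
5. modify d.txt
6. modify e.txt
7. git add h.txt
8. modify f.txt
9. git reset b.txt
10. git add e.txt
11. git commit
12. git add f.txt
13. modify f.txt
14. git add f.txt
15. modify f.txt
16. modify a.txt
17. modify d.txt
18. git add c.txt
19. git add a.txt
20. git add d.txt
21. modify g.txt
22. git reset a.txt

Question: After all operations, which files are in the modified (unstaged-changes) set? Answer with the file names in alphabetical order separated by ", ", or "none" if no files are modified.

After op 1 (modify h.txt): modified={h.txt} staged={none}
After op 2 (modify a.txt): modified={a.txt, h.txt} staged={none}
After op 3 (modify c.txt): modified={a.txt, c.txt, h.txt} staged={none}
After op 4 (git add a.txt): modified={c.txt, h.txt} staged={a.txt}
After op 5 (modify d.txt): modified={c.txt, d.txt, h.txt} staged={a.txt}
After op 6 (modify e.txt): modified={c.txt, d.txt, e.txt, h.txt} staged={a.txt}
After op 7 (git add h.txt): modified={c.txt, d.txt, e.txt} staged={a.txt, h.txt}
After op 8 (modify f.txt): modified={c.txt, d.txt, e.txt, f.txt} staged={a.txt, h.txt}
After op 9 (git reset b.txt): modified={c.txt, d.txt, e.txt, f.txt} staged={a.txt, h.txt}
After op 10 (git add e.txt): modified={c.txt, d.txt, f.txt} staged={a.txt, e.txt, h.txt}
After op 11 (git commit): modified={c.txt, d.txt, f.txt} staged={none}
After op 12 (git add f.txt): modified={c.txt, d.txt} staged={f.txt}
After op 13 (modify f.txt): modified={c.txt, d.txt, f.txt} staged={f.txt}
After op 14 (git add f.txt): modified={c.txt, d.txt} staged={f.txt}
After op 15 (modify f.txt): modified={c.txt, d.txt, f.txt} staged={f.txt}
After op 16 (modify a.txt): modified={a.txt, c.txt, d.txt, f.txt} staged={f.txt}
After op 17 (modify d.txt): modified={a.txt, c.txt, d.txt, f.txt} staged={f.txt}
After op 18 (git add c.txt): modified={a.txt, d.txt, f.txt} staged={c.txt, f.txt}
After op 19 (git add a.txt): modified={d.txt, f.txt} staged={a.txt, c.txt, f.txt}
After op 20 (git add d.txt): modified={f.txt} staged={a.txt, c.txt, d.txt, f.txt}
After op 21 (modify g.txt): modified={f.txt, g.txt} staged={a.txt, c.txt, d.txt, f.txt}
After op 22 (git reset a.txt): modified={a.txt, f.txt, g.txt} staged={c.txt, d.txt, f.txt}

Answer: a.txt, f.txt, g.txt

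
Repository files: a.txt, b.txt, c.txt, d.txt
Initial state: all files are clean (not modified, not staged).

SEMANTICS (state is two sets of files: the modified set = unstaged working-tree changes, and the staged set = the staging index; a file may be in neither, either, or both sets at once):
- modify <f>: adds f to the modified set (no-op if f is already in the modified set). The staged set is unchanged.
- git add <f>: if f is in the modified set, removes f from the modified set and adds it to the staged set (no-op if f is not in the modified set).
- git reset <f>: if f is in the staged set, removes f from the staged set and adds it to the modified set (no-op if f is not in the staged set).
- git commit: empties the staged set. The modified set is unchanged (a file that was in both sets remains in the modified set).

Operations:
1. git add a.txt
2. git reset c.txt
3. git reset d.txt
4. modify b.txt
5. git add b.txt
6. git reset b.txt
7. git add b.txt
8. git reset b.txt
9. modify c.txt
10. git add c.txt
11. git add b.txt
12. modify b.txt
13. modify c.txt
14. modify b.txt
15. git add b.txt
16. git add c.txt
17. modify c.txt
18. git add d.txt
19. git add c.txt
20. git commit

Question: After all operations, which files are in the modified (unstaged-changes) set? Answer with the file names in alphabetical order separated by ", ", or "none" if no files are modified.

Answer: none

Derivation:
After op 1 (git add a.txt): modified={none} staged={none}
After op 2 (git reset c.txt): modified={none} staged={none}
After op 3 (git reset d.txt): modified={none} staged={none}
After op 4 (modify b.txt): modified={b.txt} staged={none}
After op 5 (git add b.txt): modified={none} staged={b.txt}
After op 6 (git reset b.txt): modified={b.txt} staged={none}
After op 7 (git add b.txt): modified={none} staged={b.txt}
After op 8 (git reset b.txt): modified={b.txt} staged={none}
After op 9 (modify c.txt): modified={b.txt, c.txt} staged={none}
After op 10 (git add c.txt): modified={b.txt} staged={c.txt}
After op 11 (git add b.txt): modified={none} staged={b.txt, c.txt}
After op 12 (modify b.txt): modified={b.txt} staged={b.txt, c.txt}
After op 13 (modify c.txt): modified={b.txt, c.txt} staged={b.txt, c.txt}
After op 14 (modify b.txt): modified={b.txt, c.txt} staged={b.txt, c.txt}
After op 15 (git add b.txt): modified={c.txt} staged={b.txt, c.txt}
After op 16 (git add c.txt): modified={none} staged={b.txt, c.txt}
After op 17 (modify c.txt): modified={c.txt} staged={b.txt, c.txt}
After op 18 (git add d.txt): modified={c.txt} staged={b.txt, c.txt}
After op 19 (git add c.txt): modified={none} staged={b.txt, c.txt}
After op 20 (git commit): modified={none} staged={none}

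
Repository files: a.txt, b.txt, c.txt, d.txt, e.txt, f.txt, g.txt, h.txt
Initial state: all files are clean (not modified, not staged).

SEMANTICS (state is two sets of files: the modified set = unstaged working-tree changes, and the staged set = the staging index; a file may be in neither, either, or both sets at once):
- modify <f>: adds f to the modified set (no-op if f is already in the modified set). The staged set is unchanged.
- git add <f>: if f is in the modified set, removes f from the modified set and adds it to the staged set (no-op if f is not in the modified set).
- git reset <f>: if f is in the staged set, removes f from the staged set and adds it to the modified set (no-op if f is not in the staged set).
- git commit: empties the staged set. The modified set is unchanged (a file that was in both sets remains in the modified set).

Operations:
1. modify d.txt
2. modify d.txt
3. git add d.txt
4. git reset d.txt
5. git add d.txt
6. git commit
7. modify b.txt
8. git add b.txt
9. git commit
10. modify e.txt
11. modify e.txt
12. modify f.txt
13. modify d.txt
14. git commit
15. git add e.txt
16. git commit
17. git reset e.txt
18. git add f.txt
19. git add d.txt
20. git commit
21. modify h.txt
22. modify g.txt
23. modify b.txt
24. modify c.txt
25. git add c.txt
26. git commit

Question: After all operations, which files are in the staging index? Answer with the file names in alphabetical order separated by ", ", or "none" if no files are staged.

Answer: none

Derivation:
After op 1 (modify d.txt): modified={d.txt} staged={none}
After op 2 (modify d.txt): modified={d.txt} staged={none}
After op 3 (git add d.txt): modified={none} staged={d.txt}
After op 4 (git reset d.txt): modified={d.txt} staged={none}
After op 5 (git add d.txt): modified={none} staged={d.txt}
After op 6 (git commit): modified={none} staged={none}
After op 7 (modify b.txt): modified={b.txt} staged={none}
After op 8 (git add b.txt): modified={none} staged={b.txt}
After op 9 (git commit): modified={none} staged={none}
After op 10 (modify e.txt): modified={e.txt} staged={none}
After op 11 (modify e.txt): modified={e.txt} staged={none}
After op 12 (modify f.txt): modified={e.txt, f.txt} staged={none}
After op 13 (modify d.txt): modified={d.txt, e.txt, f.txt} staged={none}
After op 14 (git commit): modified={d.txt, e.txt, f.txt} staged={none}
After op 15 (git add e.txt): modified={d.txt, f.txt} staged={e.txt}
After op 16 (git commit): modified={d.txt, f.txt} staged={none}
After op 17 (git reset e.txt): modified={d.txt, f.txt} staged={none}
After op 18 (git add f.txt): modified={d.txt} staged={f.txt}
After op 19 (git add d.txt): modified={none} staged={d.txt, f.txt}
After op 20 (git commit): modified={none} staged={none}
After op 21 (modify h.txt): modified={h.txt} staged={none}
After op 22 (modify g.txt): modified={g.txt, h.txt} staged={none}
After op 23 (modify b.txt): modified={b.txt, g.txt, h.txt} staged={none}
After op 24 (modify c.txt): modified={b.txt, c.txt, g.txt, h.txt} staged={none}
After op 25 (git add c.txt): modified={b.txt, g.txt, h.txt} staged={c.txt}
After op 26 (git commit): modified={b.txt, g.txt, h.txt} staged={none}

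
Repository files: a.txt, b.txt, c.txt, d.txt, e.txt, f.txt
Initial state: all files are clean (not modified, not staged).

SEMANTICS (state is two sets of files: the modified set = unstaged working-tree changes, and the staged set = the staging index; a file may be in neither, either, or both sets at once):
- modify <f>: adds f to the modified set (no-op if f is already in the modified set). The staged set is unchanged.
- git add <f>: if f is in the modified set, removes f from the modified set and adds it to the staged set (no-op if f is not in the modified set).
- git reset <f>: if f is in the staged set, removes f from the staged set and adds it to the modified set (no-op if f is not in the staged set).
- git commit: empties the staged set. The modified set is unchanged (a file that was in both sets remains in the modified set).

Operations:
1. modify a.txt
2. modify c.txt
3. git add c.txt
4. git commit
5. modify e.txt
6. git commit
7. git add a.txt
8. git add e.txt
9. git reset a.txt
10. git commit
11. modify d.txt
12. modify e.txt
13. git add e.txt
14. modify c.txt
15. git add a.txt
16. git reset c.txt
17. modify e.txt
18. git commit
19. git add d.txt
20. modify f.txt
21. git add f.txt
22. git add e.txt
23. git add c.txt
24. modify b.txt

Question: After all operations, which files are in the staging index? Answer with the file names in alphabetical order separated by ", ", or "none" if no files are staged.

Answer: c.txt, d.txt, e.txt, f.txt

Derivation:
After op 1 (modify a.txt): modified={a.txt} staged={none}
After op 2 (modify c.txt): modified={a.txt, c.txt} staged={none}
After op 3 (git add c.txt): modified={a.txt} staged={c.txt}
After op 4 (git commit): modified={a.txt} staged={none}
After op 5 (modify e.txt): modified={a.txt, e.txt} staged={none}
After op 6 (git commit): modified={a.txt, e.txt} staged={none}
After op 7 (git add a.txt): modified={e.txt} staged={a.txt}
After op 8 (git add e.txt): modified={none} staged={a.txt, e.txt}
After op 9 (git reset a.txt): modified={a.txt} staged={e.txt}
After op 10 (git commit): modified={a.txt} staged={none}
After op 11 (modify d.txt): modified={a.txt, d.txt} staged={none}
After op 12 (modify e.txt): modified={a.txt, d.txt, e.txt} staged={none}
After op 13 (git add e.txt): modified={a.txt, d.txt} staged={e.txt}
After op 14 (modify c.txt): modified={a.txt, c.txt, d.txt} staged={e.txt}
After op 15 (git add a.txt): modified={c.txt, d.txt} staged={a.txt, e.txt}
After op 16 (git reset c.txt): modified={c.txt, d.txt} staged={a.txt, e.txt}
After op 17 (modify e.txt): modified={c.txt, d.txt, e.txt} staged={a.txt, e.txt}
After op 18 (git commit): modified={c.txt, d.txt, e.txt} staged={none}
After op 19 (git add d.txt): modified={c.txt, e.txt} staged={d.txt}
After op 20 (modify f.txt): modified={c.txt, e.txt, f.txt} staged={d.txt}
After op 21 (git add f.txt): modified={c.txt, e.txt} staged={d.txt, f.txt}
After op 22 (git add e.txt): modified={c.txt} staged={d.txt, e.txt, f.txt}
After op 23 (git add c.txt): modified={none} staged={c.txt, d.txt, e.txt, f.txt}
After op 24 (modify b.txt): modified={b.txt} staged={c.txt, d.txt, e.txt, f.txt}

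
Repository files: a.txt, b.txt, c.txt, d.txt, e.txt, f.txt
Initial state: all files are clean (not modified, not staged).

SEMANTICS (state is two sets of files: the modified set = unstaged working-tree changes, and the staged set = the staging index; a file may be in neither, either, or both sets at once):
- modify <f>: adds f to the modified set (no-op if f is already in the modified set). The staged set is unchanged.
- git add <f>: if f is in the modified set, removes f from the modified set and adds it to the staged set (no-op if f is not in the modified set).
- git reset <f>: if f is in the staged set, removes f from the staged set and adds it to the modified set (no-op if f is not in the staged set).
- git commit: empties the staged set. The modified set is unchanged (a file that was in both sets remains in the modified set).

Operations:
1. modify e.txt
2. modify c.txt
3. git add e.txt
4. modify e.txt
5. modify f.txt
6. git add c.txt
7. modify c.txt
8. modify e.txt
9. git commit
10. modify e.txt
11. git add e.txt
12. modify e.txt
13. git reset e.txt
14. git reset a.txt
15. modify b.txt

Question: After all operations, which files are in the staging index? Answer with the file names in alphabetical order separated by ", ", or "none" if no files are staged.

Answer: none

Derivation:
After op 1 (modify e.txt): modified={e.txt} staged={none}
After op 2 (modify c.txt): modified={c.txt, e.txt} staged={none}
After op 3 (git add e.txt): modified={c.txt} staged={e.txt}
After op 4 (modify e.txt): modified={c.txt, e.txt} staged={e.txt}
After op 5 (modify f.txt): modified={c.txt, e.txt, f.txt} staged={e.txt}
After op 6 (git add c.txt): modified={e.txt, f.txt} staged={c.txt, e.txt}
After op 7 (modify c.txt): modified={c.txt, e.txt, f.txt} staged={c.txt, e.txt}
After op 8 (modify e.txt): modified={c.txt, e.txt, f.txt} staged={c.txt, e.txt}
After op 9 (git commit): modified={c.txt, e.txt, f.txt} staged={none}
After op 10 (modify e.txt): modified={c.txt, e.txt, f.txt} staged={none}
After op 11 (git add e.txt): modified={c.txt, f.txt} staged={e.txt}
After op 12 (modify e.txt): modified={c.txt, e.txt, f.txt} staged={e.txt}
After op 13 (git reset e.txt): modified={c.txt, e.txt, f.txt} staged={none}
After op 14 (git reset a.txt): modified={c.txt, e.txt, f.txt} staged={none}
After op 15 (modify b.txt): modified={b.txt, c.txt, e.txt, f.txt} staged={none}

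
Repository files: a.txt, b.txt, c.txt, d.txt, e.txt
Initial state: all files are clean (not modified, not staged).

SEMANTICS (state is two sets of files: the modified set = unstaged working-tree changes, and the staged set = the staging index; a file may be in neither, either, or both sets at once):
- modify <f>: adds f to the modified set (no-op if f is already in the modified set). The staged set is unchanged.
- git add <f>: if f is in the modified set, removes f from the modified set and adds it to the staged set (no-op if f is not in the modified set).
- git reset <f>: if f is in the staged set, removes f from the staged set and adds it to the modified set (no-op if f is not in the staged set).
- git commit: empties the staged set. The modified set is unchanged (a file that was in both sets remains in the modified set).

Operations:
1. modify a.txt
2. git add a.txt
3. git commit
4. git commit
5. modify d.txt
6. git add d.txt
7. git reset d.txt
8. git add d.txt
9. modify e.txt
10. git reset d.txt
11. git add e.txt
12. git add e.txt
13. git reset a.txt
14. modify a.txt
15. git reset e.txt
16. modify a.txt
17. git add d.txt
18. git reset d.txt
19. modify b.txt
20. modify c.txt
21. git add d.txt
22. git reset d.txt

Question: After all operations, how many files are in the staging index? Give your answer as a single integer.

After op 1 (modify a.txt): modified={a.txt} staged={none}
After op 2 (git add a.txt): modified={none} staged={a.txt}
After op 3 (git commit): modified={none} staged={none}
After op 4 (git commit): modified={none} staged={none}
After op 5 (modify d.txt): modified={d.txt} staged={none}
After op 6 (git add d.txt): modified={none} staged={d.txt}
After op 7 (git reset d.txt): modified={d.txt} staged={none}
After op 8 (git add d.txt): modified={none} staged={d.txt}
After op 9 (modify e.txt): modified={e.txt} staged={d.txt}
After op 10 (git reset d.txt): modified={d.txt, e.txt} staged={none}
After op 11 (git add e.txt): modified={d.txt} staged={e.txt}
After op 12 (git add e.txt): modified={d.txt} staged={e.txt}
After op 13 (git reset a.txt): modified={d.txt} staged={e.txt}
After op 14 (modify a.txt): modified={a.txt, d.txt} staged={e.txt}
After op 15 (git reset e.txt): modified={a.txt, d.txt, e.txt} staged={none}
After op 16 (modify a.txt): modified={a.txt, d.txt, e.txt} staged={none}
After op 17 (git add d.txt): modified={a.txt, e.txt} staged={d.txt}
After op 18 (git reset d.txt): modified={a.txt, d.txt, e.txt} staged={none}
After op 19 (modify b.txt): modified={a.txt, b.txt, d.txt, e.txt} staged={none}
After op 20 (modify c.txt): modified={a.txt, b.txt, c.txt, d.txt, e.txt} staged={none}
After op 21 (git add d.txt): modified={a.txt, b.txt, c.txt, e.txt} staged={d.txt}
After op 22 (git reset d.txt): modified={a.txt, b.txt, c.txt, d.txt, e.txt} staged={none}
Final staged set: {none} -> count=0

Answer: 0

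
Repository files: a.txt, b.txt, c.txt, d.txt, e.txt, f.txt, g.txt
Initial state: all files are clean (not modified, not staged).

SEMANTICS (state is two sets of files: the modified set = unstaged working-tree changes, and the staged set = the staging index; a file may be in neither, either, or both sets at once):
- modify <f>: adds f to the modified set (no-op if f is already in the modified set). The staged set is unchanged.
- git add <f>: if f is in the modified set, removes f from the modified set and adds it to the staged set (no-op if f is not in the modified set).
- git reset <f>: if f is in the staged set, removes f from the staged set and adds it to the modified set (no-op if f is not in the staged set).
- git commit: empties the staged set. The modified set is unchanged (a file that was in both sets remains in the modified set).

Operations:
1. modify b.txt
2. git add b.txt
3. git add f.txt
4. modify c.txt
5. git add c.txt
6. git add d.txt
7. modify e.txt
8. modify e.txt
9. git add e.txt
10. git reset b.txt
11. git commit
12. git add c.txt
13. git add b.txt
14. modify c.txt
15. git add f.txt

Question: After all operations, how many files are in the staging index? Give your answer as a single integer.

Answer: 1

Derivation:
After op 1 (modify b.txt): modified={b.txt} staged={none}
After op 2 (git add b.txt): modified={none} staged={b.txt}
After op 3 (git add f.txt): modified={none} staged={b.txt}
After op 4 (modify c.txt): modified={c.txt} staged={b.txt}
After op 5 (git add c.txt): modified={none} staged={b.txt, c.txt}
After op 6 (git add d.txt): modified={none} staged={b.txt, c.txt}
After op 7 (modify e.txt): modified={e.txt} staged={b.txt, c.txt}
After op 8 (modify e.txt): modified={e.txt} staged={b.txt, c.txt}
After op 9 (git add e.txt): modified={none} staged={b.txt, c.txt, e.txt}
After op 10 (git reset b.txt): modified={b.txt} staged={c.txt, e.txt}
After op 11 (git commit): modified={b.txt} staged={none}
After op 12 (git add c.txt): modified={b.txt} staged={none}
After op 13 (git add b.txt): modified={none} staged={b.txt}
After op 14 (modify c.txt): modified={c.txt} staged={b.txt}
After op 15 (git add f.txt): modified={c.txt} staged={b.txt}
Final staged set: {b.txt} -> count=1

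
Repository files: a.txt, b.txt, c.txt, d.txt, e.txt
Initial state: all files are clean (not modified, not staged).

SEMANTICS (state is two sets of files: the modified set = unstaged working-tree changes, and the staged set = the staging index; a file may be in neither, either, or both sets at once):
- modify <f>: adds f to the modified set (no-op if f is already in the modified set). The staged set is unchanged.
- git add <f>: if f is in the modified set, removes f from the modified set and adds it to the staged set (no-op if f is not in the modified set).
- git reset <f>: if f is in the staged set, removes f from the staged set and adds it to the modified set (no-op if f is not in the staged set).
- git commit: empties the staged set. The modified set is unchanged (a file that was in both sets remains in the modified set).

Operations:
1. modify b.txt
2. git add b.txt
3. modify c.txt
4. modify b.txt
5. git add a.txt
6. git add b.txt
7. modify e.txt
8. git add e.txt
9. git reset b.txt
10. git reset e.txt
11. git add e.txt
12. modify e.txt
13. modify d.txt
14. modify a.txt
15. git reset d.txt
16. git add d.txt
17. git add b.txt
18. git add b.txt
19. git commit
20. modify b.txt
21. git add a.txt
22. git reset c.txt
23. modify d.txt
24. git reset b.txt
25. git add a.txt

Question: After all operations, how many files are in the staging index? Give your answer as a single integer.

Answer: 1

Derivation:
After op 1 (modify b.txt): modified={b.txt} staged={none}
After op 2 (git add b.txt): modified={none} staged={b.txt}
After op 3 (modify c.txt): modified={c.txt} staged={b.txt}
After op 4 (modify b.txt): modified={b.txt, c.txt} staged={b.txt}
After op 5 (git add a.txt): modified={b.txt, c.txt} staged={b.txt}
After op 6 (git add b.txt): modified={c.txt} staged={b.txt}
After op 7 (modify e.txt): modified={c.txt, e.txt} staged={b.txt}
After op 8 (git add e.txt): modified={c.txt} staged={b.txt, e.txt}
After op 9 (git reset b.txt): modified={b.txt, c.txt} staged={e.txt}
After op 10 (git reset e.txt): modified={b.txt, c.txt, e.txt} staged={none}
After op 11 (git add e.txt): modified={b.txt, c.txt} staged={e.txt}
After op 12 (modify e.txt): modified={b.txt, c.txt, e.txt} staged={e.txt}
After op 13 (modify d.txt): modified={b.txt, c.txt, d.txt, e.txt} staged={e.txt}
After op 14 (modify a.txt): modified={a.txt, b.txt, c.txt, d.txt, e.txt} staged={e.txt}
After op 15 (git reset d.txt): modified={a.txt, b.txt, c.txt, d.txt, e.txt} staged={e.txt}
After op 16 (git add d.txt): modified={a.txt, b.txt, c.txt, e.txt} staged={d.txt, e.txt}
After op 17 (git add b.txt): modified={a.txt, c.txt, e.txt} staged={b.txt, d.txt, e.txt}
After op 18 (git add b.txt): modified={a.txt, c.txt, e.txt} staged={b.txt, d.txt, e.txt}
After op 19 (git commit): modified={a.txt, c.txt, e.txt} staged={none}
After op 20 (modify b.txt): modified={a.txt, b.txt, c.txt, e.txt} staged={none}
After op 21 (git add a.txt): modified={b.txt, c.txt, e.txt} staged={a.txt}
After op 22 (git reset c.txt): modified={b.txt, c.txt, e.txt} staged={a.txt}
After op 23 (modify d.txt): modified={b.txt, c.txt, d.txt, e.txt} staged={a.txt}
After op 24 (git reset b.txt): modified={b.txt, c.txt, d.txt, e.txt} staged={a.txt}
After op 25 (git add a.txt): modified={b.txt, c.txt, d.txt, e.txt} staged={a.txt}
Final staged set: {a.txt} -> count=1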